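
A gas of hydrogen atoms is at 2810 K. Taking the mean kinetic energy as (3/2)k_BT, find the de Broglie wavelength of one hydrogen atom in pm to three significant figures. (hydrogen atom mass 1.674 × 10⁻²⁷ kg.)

KE = (3/2)k_BT = 1.5 × 1.381 × 10⁻²³ × 2810 = 5.821 × 10⁻²⁰ J.
p = √(2mKE) = √(2 × 1.674 × 10⁻²⁷ × 5.821 × 10⁻²⁰) = 1.396 × 10⁻²³ kg·m/s.
λ = h/p = 4.75 × 10⁻¹¹ m = 47.5 pm.

λ = 47.5 pm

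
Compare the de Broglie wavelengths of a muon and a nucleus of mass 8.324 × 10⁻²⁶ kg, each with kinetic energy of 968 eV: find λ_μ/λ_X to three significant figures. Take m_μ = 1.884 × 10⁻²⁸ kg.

At fixed KE, p = √(2mKE) so λ = h/p ∝ 1/√m.
λ_μ/λ_X = √(m_X/m_μ) = √(8.324 × 10⁻²⁶/1.884 × 10⁻²⁸) = √(441.8) = 21.0.

λ_μ/λ_X = 21.0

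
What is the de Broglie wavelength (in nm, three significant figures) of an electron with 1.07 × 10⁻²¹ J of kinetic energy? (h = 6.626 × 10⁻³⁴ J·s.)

p = √(2mKE) = √(2 × 9.109 × 10⁻³¹ × 1.070 × 10⁻²¹) = 4.415 × 10⁻²⁶ kg·m/s.
λ = h/p = 6.626 × 10⁻³⁴ / 4.415 × 10⁻²⁶ = 1.50 × 10⁻⁸ m = 15.0 nm.

λ = 15.0 nm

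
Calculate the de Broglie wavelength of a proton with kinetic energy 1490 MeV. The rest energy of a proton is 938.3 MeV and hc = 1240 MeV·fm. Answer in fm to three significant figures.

Total energy E = KE + m₀c² = 1490 + 938.3 = 2428.3 MeV.
(pc)² = E² − (m₀c²)² = (2428.3)² − (938.3)² = 5.016 × 10⁶ MeV², so pc = 2240 MeV.
λ = hc/(pc) = 1240 MeV·fm / 2240 MeV = 0.554 fm.

λ = 0.554 fm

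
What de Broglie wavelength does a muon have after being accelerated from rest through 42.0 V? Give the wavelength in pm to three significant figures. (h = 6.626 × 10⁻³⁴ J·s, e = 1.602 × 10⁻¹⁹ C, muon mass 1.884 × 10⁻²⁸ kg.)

λ = 13.2 pm

KE = eV = 1.602 × 10⁻¹⁹ × 42.00 = 6.728 × 10⁻¹⁸ J.
p = √(2mKE) = √(2 × 1.884 × 10⁻²⁸ × 6.728 × 10⁻¹⁸) = 5.035 × 10⁻²³ kg·m/s.
λ = h/p = 6.626 × 10⁻³⁴ / 5.035 × 10⁻²³ = 1.32 × 10⁻¹¹ m = 13.2 pm.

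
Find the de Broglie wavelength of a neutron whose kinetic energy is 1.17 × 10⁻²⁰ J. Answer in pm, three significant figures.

λ = 106 pm

p = √(2mKE) = √(2 × 1.675 × 10⁻²⁷ × 1.170 × 10⁻²⁰) = 6.261 × 10⁻²⁴ kg·m/s.
λ = h/p = 6.626 × 10⁻³⁴ / 6.261 × 10⁻²⁴ = 1.06 × 10⁻¹⁰ m = 106 pm.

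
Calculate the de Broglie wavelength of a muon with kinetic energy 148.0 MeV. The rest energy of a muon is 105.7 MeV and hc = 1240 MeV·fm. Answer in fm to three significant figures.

Total energy E = KE + m₀c² = 148.0 + 105.7 = 253.7 MeV.
(pc)² = E² − (m₀c²)² = (253.7)² − (105.7)² = 5.319 × 10⁴ MeV², so pc = 230.6 MeV.
λ = hc/(pc) = 1240 MeV·fm / 230.6 MeV = 5.38 fm.

λ = 5.38 fm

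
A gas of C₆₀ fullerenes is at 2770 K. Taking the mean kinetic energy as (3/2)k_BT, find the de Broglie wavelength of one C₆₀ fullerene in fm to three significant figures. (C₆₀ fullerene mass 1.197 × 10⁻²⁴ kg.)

λ = 1790 fm

KE = (3/2)k_BT = 1.5 × 1.381 × 10⁻²³ × 2770 = 5.738 × 10⁻²⁰ J.
p = √(2mKE) = √(2 × 1.197 × 10⁻²⁴ × 5.738 × 10⁻²⁰) = 3.706 × 10⁻²² kg·m/s.
λ = h/p = 1.79 × 10⁻¹² m = 1790 fm.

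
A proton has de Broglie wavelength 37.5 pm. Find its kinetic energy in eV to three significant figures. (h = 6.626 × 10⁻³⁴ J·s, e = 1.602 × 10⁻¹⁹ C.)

p = h/λ = 6.626 × 10⁻³⁴ / 3.750 × 10⁻¹¹ = 1.767 × 10⁻²³ kg·m/s.
KE = p²/(2m) = (1.767 × 10⁻²³)² / (2 × 1.673 × 10⁻²⁷) = 9.331 × 10⁻²⁰ J = 0.582 eV.

KE = 0.582 eV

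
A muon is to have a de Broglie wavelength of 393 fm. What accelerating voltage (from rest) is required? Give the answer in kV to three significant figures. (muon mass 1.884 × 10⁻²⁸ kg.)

V = 47.1 kV

p = h/λ = 6.626 × 10⁻³⁴ / 3.930 × 10⁻¹³ = 1.686 × 10⁻²¹ kg·m/s.
KE = p²/(2m) = 7.544 × 10⁻¹⁵ J.
V = KE/e = 7.544 × 10⁻¹⁵ / (1.602 × 10⁻¹⁹) = 47.1 kV.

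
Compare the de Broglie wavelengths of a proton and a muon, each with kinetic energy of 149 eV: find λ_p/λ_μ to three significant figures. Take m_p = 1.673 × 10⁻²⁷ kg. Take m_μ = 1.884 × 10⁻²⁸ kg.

λ_p/λ_μ = 0.336

At fixed KE, p = √(2mKE) so λ = h/p ∝ 1/√m.
λ_p/λ_μ = √(m_μ/m_p) = √(1.884 × 10⁻²⁸/1.673 × 10⁻²⁷) = √(0.1126) = 0.336.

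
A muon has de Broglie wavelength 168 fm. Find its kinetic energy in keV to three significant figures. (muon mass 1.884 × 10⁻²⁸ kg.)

KE = 258 keV

p = h/λ = 6.626 × 10⁻³⁴ / 1.680 × 10⁻¹³ = 3.944 × 10⁻²¹ kg·m/s.
KE = p²/(2m) = (3.944 × 10⁻²¹)² / (2 × 1.884 × 10⁻²⁸) = 4.128 × 10⁻¹⁴ J = 258 keV.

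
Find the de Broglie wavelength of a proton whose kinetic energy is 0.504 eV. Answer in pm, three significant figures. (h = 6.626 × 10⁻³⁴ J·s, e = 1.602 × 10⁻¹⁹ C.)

λ = 40.3 pm

KE = 0.504 eV = 8.074 × 10⁻²⁰ J.
p = √(2mKE) = √(2 × 1.673 × 10⁻²⁷ × 8.074 × 10⁻²⁰) = 1.644 × 10⁻²³ kg·m/s.
λ = h/p = 6.626 × 10⁻³⁴ / 1.644 × 10⁻²³ = 4.03 × 10⁻¹¹ m = 40.3 pm.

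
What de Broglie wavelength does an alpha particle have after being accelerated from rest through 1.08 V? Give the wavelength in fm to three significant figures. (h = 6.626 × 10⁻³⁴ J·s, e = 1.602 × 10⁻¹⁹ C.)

KE = 2eV = 2 × 1.602 × 10⁻¹⁹ × 1.080 = 3.460 × 10⁻¹⁹ J.
p = √(2mKE) = √(2 × 6.645 × 10⁻²⁷ × 3.460 × 10⁻¹⁹) = 6.781 × 10⁻²³ kg·m/s.
λ = h/p = 6.626 × 10⁻³⁴ / 6.781 × 10⁻²³ = 9.77 × 10⁻¹² m = 9770 fm.

λ = 9770 fm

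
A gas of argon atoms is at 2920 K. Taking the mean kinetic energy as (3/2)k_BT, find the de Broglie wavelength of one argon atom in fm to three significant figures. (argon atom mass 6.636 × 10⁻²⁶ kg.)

KE = (3/2)k_BT = 1.5 × 1.381 × 10⁻²³ × 2920 = 6.049 × 10⁻²⁰ J.
p = √(2mKE) = √(2 × 6.636 × 10⁻²⁶ × 6.049 × 10⁻²⁰) = 8.960 × 10⁻²³ kg·m/s.
λ = h/p = 7.40 × 10⁻¹² m = 7400 fm.

λ = 7400 fm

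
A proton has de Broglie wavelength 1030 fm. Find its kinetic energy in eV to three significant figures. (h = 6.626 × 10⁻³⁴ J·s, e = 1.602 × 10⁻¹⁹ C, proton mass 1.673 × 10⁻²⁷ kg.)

KE = 772 eV

p = h/λ = 6.626 × 10⁻³⁴ / 1.030 × 10⁻¹² = 6.433 × 10⁻²² kg·m/s.
KE = p²/(2m) = (6.433 × 10⁻²²)² / (2 × 1.673 × 10⁻²⁷) = 1.237 × 10⁻¹⁶ J = 772 eV.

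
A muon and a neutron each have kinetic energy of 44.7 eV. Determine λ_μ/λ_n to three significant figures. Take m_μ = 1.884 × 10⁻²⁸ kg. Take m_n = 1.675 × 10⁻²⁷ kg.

λ_μ/λ_n = 2.98

At fixed KE, p = √(2mKE) so λ = h/p ∝ 1/√m.
λ_μ/λ_n = √(m_n/m_μ) = √(1.675 × 10⁻²⁷/1.884 × 10⁻²⁸) = √(8.891) = 2.98.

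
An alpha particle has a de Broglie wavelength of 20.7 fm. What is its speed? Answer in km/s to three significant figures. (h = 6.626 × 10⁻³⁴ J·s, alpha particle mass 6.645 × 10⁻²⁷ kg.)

v = 4820 km/s

p = h/λ = 6.626 × 10⁻³⁴ / 2.070 × 10⁻¹⁴ = 3.201 × 10⁻²⁰ kg·m/s.
v = p/m = 3.201 × 10⁻²⁰ / 6.645 × 10⁻²⁷ = 4.82 × 10⁶ m/s = 4820 km/s.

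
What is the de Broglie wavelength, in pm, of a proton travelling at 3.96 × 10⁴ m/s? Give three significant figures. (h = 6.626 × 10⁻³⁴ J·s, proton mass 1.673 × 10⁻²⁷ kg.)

p = mv = 1.673 × 10⁻²⁷ × 3.96 × 10⁴ = 6.625 × 10⁻²³ kg·m/s.
λ = h/p = 6.626 × 10⁻³⁴ / 6.625 × 10⁻²³ = 1.00 × 10⁻¹¹ m = 10.0 pm.

λ = 10.0 pm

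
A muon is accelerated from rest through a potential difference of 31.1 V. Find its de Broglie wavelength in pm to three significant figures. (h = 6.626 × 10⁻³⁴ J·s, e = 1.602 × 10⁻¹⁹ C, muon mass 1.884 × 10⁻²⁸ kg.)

KE = eV = 1.602 × 10⁻¹⁹ × 31.10 = 4.982 × 10⁻¹⁸ J.
p = √(2mKE) = √(2 × 1.884 × 10⁻²⁸ × 4.982 × 10⁻¹⁸) = 4.333 × 10⁻²³ kg·m/s.
λ = h/p = 6.626 × 10⁻³⁴ / 4.333 × 10⁻²³ = 1.53 × 10⁻¹¹ m = 15.3 pm.

λ = 15.3 pm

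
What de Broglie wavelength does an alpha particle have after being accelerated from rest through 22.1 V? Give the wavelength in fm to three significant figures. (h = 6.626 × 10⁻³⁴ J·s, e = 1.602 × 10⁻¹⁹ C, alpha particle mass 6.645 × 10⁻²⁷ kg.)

KE = 2eV = 2 × 1.602 × 10⁻¹⁹ × 22.10 = 7.081 × 10⁻¹⁸ J.
p = √(2mKE) = √(2 × 6.645 × 10⁻²⁷ × 7.081 × 10⁻¹⁸) = 3.068 × 10⁻²² kg·m/s.
λ = h/p = 6.626 × 10⁻³⁴ / 3.068 × 10⁻²² = 2.16 × 10⁻¹² m = 2160 fm.

λ = 2160 fm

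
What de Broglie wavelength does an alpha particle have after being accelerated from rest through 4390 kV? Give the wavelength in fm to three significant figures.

KE = 2eV = 2 × 1.602 × 10⁻¹⁹ × 4.390 × 10⁶ = 1.407 × 10⁻¹² J.
p = √(2mKE) = √(2 × 6.645 × 10⁻²⁷ × 1.407 × 10⁻¹²) = 1.367 × 10⁻¹⁹ kg·m/s.
λ = h/p = 6.626 × 10⁻³⁴ / 1.367 × 10⁻¹⁹ = 4.85 × 10⁻¹⁵ m = 4.85 fm.

λ = 4.85 fm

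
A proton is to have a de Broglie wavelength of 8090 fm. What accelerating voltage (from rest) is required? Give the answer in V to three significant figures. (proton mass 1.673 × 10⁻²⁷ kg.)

p = h/λ = 6.626 × 10⁻³⁴ / 8.090 × 10⁻¹² = 8.190 × 10⁻²³ kg·m/s.
KE = p²/(2m) = 2.005 × 10⁻¹⁸ J.
V = KE/e = 2.005 × 10⁻¹⁸ / (1.602 × 10⁻¹⁹) = 12.5 V.

V = 12.5 V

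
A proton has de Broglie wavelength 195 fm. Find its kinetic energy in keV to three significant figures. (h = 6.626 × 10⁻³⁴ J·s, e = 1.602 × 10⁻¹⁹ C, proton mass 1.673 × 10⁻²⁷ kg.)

p = h/λ = 6.626 × 10⁻³⁴ / 1.950 × 10⁻¹³ = 3.398 × 10⁻²¹ kg·m/s.
KE = p²/(2m) = (3.398 × 10⁻²¹)² / (2 × 1.673 × 10⁻²⁷) = 3.451 × 10⁻¹⁵ J = 21.5 keV.

KE = 21.5 keV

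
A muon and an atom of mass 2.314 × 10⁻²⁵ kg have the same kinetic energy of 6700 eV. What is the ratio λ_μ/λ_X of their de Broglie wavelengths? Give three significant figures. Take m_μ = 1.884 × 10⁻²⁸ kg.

λ_μ/λ_X = 35.0

At fixed KE, p = √(2mKE) so λ = h/p ∝ 1/√m.
λ_μ/λ_X = √(m_X/m_μ) = √(2.314 × 10⁻²⁵/1.884 × 10⁻²⁸) = √(1228) = 35.0.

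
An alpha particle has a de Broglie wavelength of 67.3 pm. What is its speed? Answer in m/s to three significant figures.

v = 1480 m/s

p = h/λ = 6.626 × 10⁻³⁴ / 6.730 × 10⁻¹¹ = 9.845 × 10⁻²⁴ kg·m/s.
v = p/m = 9.845 × 10⁻²⁴ / 6.645 × 10⁻²⁷ = 1.48 × 10³ m/s = 1480 m/s.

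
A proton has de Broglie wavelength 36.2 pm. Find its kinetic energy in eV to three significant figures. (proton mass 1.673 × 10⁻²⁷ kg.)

p = h/λ = 6.626 × 10⁻³⁴ / 3.620 × 10⁻¹¹ = 1.830 × 10⁻²³ kg·m/s.
KE = p²/(2m) = (1.830 × 10⁻²³)² / (2 × 1.673 × 10⁻²⁷) = 1.001 × 10⁻¹⁹ J = 0.625 eV.

KE = 0.625 eV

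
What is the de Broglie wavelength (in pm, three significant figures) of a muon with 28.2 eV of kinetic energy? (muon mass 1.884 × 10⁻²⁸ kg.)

λ = 16.1 pm

KE = 28.2 eV = 4.518 × 10⁻¹⁸ J.
p = √(2mKE) = √(2 × 1.884 × 10⁻²⁸ × 4.518 × 10⁻¹⁸) = 4.126 × 10⁻²³ kg·m/s.
λ = h/p = 6.626 × 10⁻³⁴ / 4.126 × 10⁻²³ = 1.61 × 10⁻¹¹ m = 16.1 pm.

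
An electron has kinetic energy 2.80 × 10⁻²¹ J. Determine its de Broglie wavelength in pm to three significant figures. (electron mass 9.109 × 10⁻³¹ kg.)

λ = 9280 pm

p = √(2mKE) = √(2 × 9.109 × 10⁻³¹ × 2.800 × 10⁻²¹) = 7.142 × 10⁻²⁶ kg·m/s.
λ = h/p = 6.626 × 10⁻³⁴ / 7.142 × 10⁻²⁶ = 9.28 × 10⁻⁹ m = 9280 pm.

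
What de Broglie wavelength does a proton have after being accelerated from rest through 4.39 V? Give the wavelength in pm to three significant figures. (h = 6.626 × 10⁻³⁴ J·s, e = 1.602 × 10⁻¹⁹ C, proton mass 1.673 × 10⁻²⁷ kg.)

KE = eV = 1.602 × 10⁻¹⁹ × 4.390 = 7.033 × 10⁻¹⁹ J.
p = √(2mKE) = √(2 × 1.673 × 10⁻²⁷ × 7.033 × 10⁻¹⁹) = 4.851 × 10⁻²³ kg·m/s.
λ = h/p = 6.626 × 10⁻³⁴ / 4.851 × 10⁻²³ = 1.37 × 10⁻¹¹ m = 13.7 pm.

λ = 13.7 pm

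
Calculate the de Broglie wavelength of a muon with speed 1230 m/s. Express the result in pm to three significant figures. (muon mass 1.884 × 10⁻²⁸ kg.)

p = mv = 1.884 × 10⁻²⁸ × 1230 = 2.317 × 10⁻²⁵ kg·m/s.
λ = h/p = 6.626 × 10⁻³⁴ / 2.317 × 10⁻²⁵ = 2.86 × 10⁻⁹ m = 2860 pm.

λ = 2860 pm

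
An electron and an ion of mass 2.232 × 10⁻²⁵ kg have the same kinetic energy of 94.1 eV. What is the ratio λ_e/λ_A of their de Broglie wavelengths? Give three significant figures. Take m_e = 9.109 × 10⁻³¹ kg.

λ_e/λ_A = 495

At fixed KE, p = √(2mKE) so λ = h/p ∝ 1/√m.
λ_e/λ_A = √(m_A/m_e) = √(2.232 × 10⁻²⁵/9.109 × 10⁻³¹) = √(2.450 × 10⁵) = 495.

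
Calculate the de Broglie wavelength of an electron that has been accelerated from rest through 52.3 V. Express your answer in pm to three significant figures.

KE = eV = 1.602 × 10⁻¹⁹ × 52.30 = 8.378 × 10⁻¹⁸ J.
p = √(2mKE) = √(2 × 9.109 × 10⁻³¹ × 8.378 × 10⁻¹⁸) = 3.907 × 10⁻²⁴ kg·m/s.
λ = h/p = 6.626 × 10⁻³⁴ / 3.907 × 10⁻²⁴ = 1.70 × 10⁻¹⁰ m = 170 pm.

λ = 170 pm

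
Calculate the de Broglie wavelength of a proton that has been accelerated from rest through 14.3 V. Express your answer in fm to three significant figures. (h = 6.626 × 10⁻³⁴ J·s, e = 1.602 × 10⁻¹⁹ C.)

KE = eV = 1.602 × 10⁻¹⁹ × 14.30 = 2.291 × 10⁻¹⁸ J.
p = √(2mKE) = √(2 × 1.673 × 10⁻²⁷ × 2.291 × 10⁻¹⁸) = 8.755 × 10⁻²³ kg·m/s.
λ = h/p = 6.626 × 10⁻³⁴ / 8.755 × 10⁻²³ = 7.57 × 10⁻¹² m = 7570 fm.

λ = 7570 fm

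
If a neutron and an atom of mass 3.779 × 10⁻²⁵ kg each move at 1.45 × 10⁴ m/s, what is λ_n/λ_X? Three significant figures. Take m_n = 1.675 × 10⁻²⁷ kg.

At fixed v, p = mv so λ = h/(mv) ∝ 1/m.
λ_n/λ_X = m_X/m_n = 3.779 × 10⁻²⁵/1.675 × 10⁻²⁷ = 226.

λ_n/λ_X = 226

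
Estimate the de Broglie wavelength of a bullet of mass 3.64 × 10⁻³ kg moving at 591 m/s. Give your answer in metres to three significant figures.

λ = 3.08 × 10⁻³⁴ m

p = mv = 3.64 × 10⁻³ × 591 = 2.151 kg·m/s.
λ = h/p = 6.626 × 10⁻³⁴ / 2.151 = 3.08 × 10⁻³⁴ m.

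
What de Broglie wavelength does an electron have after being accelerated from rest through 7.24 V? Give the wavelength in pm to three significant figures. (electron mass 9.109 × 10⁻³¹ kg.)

λ = 456 pm

KE = eV = 1.602 × 10⁻¹⁹ × 7.240 = 1.160 × 10⁻¹⁸ J.
p = √(2mKE) = √(2 × 9.109 × 10⁻³¹ × 1.160 × 10⁻¹⁸) = 1.454 × 10⁻²⁴ kg·m/s.
λ = h/p = 6.626 × 10⁻³⁴ / 1.454 × 10⁻²⁴ = 4.56 × 10⁻¹⁰ m = 456 pm.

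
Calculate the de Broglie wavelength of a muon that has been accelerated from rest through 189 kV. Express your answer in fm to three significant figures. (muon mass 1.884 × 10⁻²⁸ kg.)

λ = 196 fm

KE = eV = 1.602 × 10⁻¹⁹ × 1.890 × 10⁵ = 3.028 × 10⁻¹⁴ J.
p = √(2mKE) = √(2 × 1.884 × 10⁻²⁸ × 3.028 × 10⁻¹⁴) = 3.378 × 10⁻²¹ kg·m/s.
λ = h/p = 6.626 × 10⁻³⁴ / 3.378 × 10⁻²¹ = 1.96 × 10⁻¹³ m = 196 fm.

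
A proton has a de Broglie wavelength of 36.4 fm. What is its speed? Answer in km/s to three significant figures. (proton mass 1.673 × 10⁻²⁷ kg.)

v = 1.09 × 10⁴ km/s

p = h/λ = 6.626 × 10⁻³⁴ / 3.640 × 10⁻¹⁴ = 1.820 × 10⁻²⁰ kg·m/s.
v = p/m = 1.820 × 10⁻²⁰ / 1.673 × 10⁻²⁷ = 1.09 × 10⁷ m/s = 1.09 × 10⁴ km/s.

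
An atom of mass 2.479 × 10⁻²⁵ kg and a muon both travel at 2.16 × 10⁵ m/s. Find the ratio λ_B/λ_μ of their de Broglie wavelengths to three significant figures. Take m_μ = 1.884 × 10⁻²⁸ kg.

λ_B/λ_μ = 7.60 × 10⁻⁴

At fixed v, p = mv so λ = h/(mv) ∝ 1/m.
λ_B/λ_μ = m_μ/m_B = 1.884 × 10⁻²⁸/2.479 × 10⁻²⁵ = 7.60 × 10⁻⁴.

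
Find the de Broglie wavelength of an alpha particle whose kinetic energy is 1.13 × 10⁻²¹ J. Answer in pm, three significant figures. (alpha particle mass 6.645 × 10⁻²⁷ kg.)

λ = 171 pm

p = √(2mKE) = √(2 × 6.645 × 10⁻²⁷ × 1.130 × 10⁻²¹) = 3.875 × 10⁻²⁴ kg·m/s.
λ = h/p = 6.626 × 10⁻³⁴ / 3.875 × 10⁻²⁴ = 1.71 × 10⁻¹⁰ m = 171 pm.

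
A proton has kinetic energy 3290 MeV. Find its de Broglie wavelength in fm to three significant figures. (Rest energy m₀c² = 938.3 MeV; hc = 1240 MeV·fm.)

λ = 0.301 fm

Total energy E = KE + m₀c² = 3290 + 938.3 = 4228.3 MeV.
(pc)² = E² − (m₀c²)² = (4228.3)² − (938.3)² = 1.700 × 10⁷ MeV², so pc = 4123 MeV.
λ = hc/(pc) = 1240 MeV·fm / 4123 MeV = 0.301 fm.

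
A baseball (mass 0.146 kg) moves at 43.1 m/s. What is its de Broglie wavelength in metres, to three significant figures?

λ = 1.05 × 10⁻³⁴ m

p = mv = 0.146 × 43.1 = 6.293 kg·m/s.
λ = h/p = 6.626 × 10⁻³⁴ / 6.293 = 1.05 × 10⁻³⁴ m.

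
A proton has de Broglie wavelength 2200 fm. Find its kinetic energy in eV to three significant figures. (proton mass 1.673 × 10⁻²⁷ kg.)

KE = 169 eV

p = h/λ = 6.626 × 10⁻³⁴ / 2.200 × 10⁻¹² = 3.012 × 10⁻²² kg·m/s.
KE = p²/(2m) = (3.012 × 10⁻²²)² / (2 × 1.673 × 10⁻²⁷) = 2.711 × 10⁻¹⁷ J = 169 eV.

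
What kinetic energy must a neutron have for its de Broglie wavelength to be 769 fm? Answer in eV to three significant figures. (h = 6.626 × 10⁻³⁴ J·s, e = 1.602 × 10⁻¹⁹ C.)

KE = 1380 eV

p = h/λ = 6.626 × 10⁻³⁴ / 7.690 × 10⁻¹³ = 8.616 × 10⁻²² kg·m/s.
KE = p²/(2m) = (8.616 × 10⁻²²)² / (2 × 1.675 × 10⁻²⁷) = 2.216 × 10⁻¹⁶ J = 1380 eV.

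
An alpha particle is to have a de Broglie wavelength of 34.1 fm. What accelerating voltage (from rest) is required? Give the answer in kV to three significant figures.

p = h/λ = 6.626 × 10⁻³⁴ / 3.410 × 10⁻¹⁴ = 1.943 × 10⁻²⁰ kg·m/s.
KE = p²/(2m) = 2.841 × 10⁻¹⁴ J.
V = KE/2e = 2.841 × 10⁻¹⁴ / (2 × 1.602 × 10⁻¹⁹) = 88.7 kV.

V = 88.7 kV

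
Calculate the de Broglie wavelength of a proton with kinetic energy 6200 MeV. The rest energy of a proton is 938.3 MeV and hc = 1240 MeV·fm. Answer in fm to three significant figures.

Total energy E = KE + m₀c² = 6200 + 938.3 = 7138.3 MeV.
(pc)² = E² − (m₀c²)² = (7138.3)² − (938.3)² = 5.007 × 10⁷ MeV², so pc = 7076 MeV.
λ = hc/(pc) = 1240 MeV·fm / 7076 MeV = 0.175 fm.

λ = 0.175 fm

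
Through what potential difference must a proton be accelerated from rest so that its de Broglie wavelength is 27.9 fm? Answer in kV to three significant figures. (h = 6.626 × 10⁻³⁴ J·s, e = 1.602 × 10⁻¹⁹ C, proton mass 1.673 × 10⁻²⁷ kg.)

p = h/λ = 6.626 × 10⁻³⁴ / 2.790 × 10⁻¹⁴ = 2.375 × 10⁻²⁰ kg·m/s.
KE = p²/(2m) = 1.686 × 10⁻¹³ J.
V = KE/e = 1.686 × 10⁻¹³ / (1.602 × 10⁻¹⁹) = 1050 kV.

V = 1050 kV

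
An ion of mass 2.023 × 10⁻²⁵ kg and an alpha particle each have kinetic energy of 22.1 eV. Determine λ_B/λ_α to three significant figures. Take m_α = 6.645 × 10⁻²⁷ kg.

λ_B/λ_α = 0.181

At fixed KE, p = √(2mKE) so λ = h/p ∝ 1/√m.
λ_B/λ_α = √(m_α/m_B) = √(6.645 × 10⁻²⁷/2.023 × 10⁻²⁵) = √(0.03285) = 0.181.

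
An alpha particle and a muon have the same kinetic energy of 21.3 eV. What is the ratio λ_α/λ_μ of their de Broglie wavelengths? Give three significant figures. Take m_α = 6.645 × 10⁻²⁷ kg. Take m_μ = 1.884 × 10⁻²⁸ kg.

λ_α/λ_μ = 0.168

At fixed KE, p = √(2mKE) so λ = h/p ∝ 1/√m.
λ_α/λ_μ = √(m_μ/m_α) = √(1.884 × 10⁻²⁸/6.645 × 10⁻²⁷) = √(0.02835) = 0.168.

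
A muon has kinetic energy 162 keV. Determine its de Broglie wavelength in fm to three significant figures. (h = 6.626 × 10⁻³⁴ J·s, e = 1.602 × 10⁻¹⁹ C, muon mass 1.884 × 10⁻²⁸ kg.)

λ = 212 fm

KE = 162 keV = 2.595 × 10⁻¹⁴ J.
p = √(2mKE) = √(2 × 1.884 × 10⁻²⁸ × 2.595 × 10⁻¹⁴) = 3.127 × 10⁻²¹ kg·m/s.
λ = h/p = 6.626 × 10⁻³⁴ / 3.127 × 10⁻²¹ = 2.12 × 10⁻¹³ m = 212 fm.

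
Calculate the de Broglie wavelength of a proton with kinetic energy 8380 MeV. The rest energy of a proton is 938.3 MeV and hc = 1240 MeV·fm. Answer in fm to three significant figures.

Total energy E = KE + m₀c² = 8380 + 938.3 = 9318.3 MeV.
(pc)² = E² − (m₀c²)² = (9318.3)² − (938.3)² = 8.595 × 10⁷ MeV², so pc = 9271 MeV.
λ = hc/(pc) = 1240 MeV·fm / 9271 MeV = 0.134 fm.

λ = 0.134 fm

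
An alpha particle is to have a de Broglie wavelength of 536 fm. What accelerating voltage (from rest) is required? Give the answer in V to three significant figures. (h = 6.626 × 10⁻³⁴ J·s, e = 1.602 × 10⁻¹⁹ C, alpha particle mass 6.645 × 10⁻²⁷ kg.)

p = h/λ = 6.626 × 10⁻³⁴ / 5.360 × 10⁻¹³ = 1.236 × 10⁻²¹ kg·m/s.
KE = p²/(2m) = 1.150 × 10⁻¹⁶ J.
V = KE/2e = 1.150 × 10⁻¹⁶ / (2 × 1.602 × 10⁻¹⁹) = 359 V.

V = 359 V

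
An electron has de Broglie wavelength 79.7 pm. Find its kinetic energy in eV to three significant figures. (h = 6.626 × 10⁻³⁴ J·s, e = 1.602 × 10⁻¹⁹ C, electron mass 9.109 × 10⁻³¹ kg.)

KE = 237 eV

p = h/λ = 6.626 × 10⁻³⁴ / 7.970 × 10⁻¹¹ = 8.314 × 10⁻²⁴ kg·m/s.
KE = p²/(2m) = (8.314 × 10⁻²⁴)² / (2 × 9.109 × 10⁻³¹) = 3.794 × 10⁻¹⁷ J = 237 eV.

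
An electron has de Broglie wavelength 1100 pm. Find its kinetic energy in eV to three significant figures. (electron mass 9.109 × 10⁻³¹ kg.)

KE = 1.24 eV

p = h/λ = 6.626 × 10⁻³⁴ / 1.100 × 10⁻⁹ = 6.024 × 10⁻²⁵ kg·m/s.
KE = p²/(2m) = (6.024 × 10⁻²⁵)² / (2 × 9.109 × 10⁻³¹) = 1.992 × 10⁻¹⁹ J = 1.24 eV.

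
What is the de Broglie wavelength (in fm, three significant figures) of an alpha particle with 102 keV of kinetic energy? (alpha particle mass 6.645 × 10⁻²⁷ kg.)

KE = 102 keV = 1.634 × 10⁻¹⁴ J.
p = √(2mKE) = √(2 × 6.645 × 10⁻²⁷ × 1.634 × 10⁻¹⁴) = 1.474 × 10⁻²⁰ kg·m/s.
λ = h/p = 6.626 × 10⁻³⁴ / 1.474 × 10⁻²⁰ = 4.50 × 10⁻¹⁴ m = 45.0 fm.

λ = 45.0 fm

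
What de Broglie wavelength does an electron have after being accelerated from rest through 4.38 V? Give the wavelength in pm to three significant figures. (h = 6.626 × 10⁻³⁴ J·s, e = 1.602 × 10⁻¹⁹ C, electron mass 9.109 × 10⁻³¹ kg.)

λ = 586 pm

KE = eV = 1.602 × 10⁻¹⁹ × 4.380 = 7.017 × 10⁻¹⁹ J.
p = √(2mKE) = √(2 × 9.109 × 10⁻³¹ × 7.017 × 10⁻¹⁹) = 1.131 × 10⁻²⁴ kg·m/s.
λ = h/p = 6.626 × 10⁻³⁴ / 1.131 × 10⁻²⁴ = 5.86 × 10⁻¹⁰ m = 586 pm.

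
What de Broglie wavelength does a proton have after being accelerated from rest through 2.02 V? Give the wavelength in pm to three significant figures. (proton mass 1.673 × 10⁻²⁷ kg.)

KE = eV = 1.602 × 10⁻¹⁹ × 2.020 = 3.236 × 10⁻¹⁹ J.
p = √(2mKE) = √(2 × 1.673 × 10⁻²⁷ × 3.236 × 10⁻¹⁹) = 3.291 × 10⁻²³ kg·m/s.
λ = h/p = 6.626 × 10⁻³⁴ / 3.291 × 10⁻²³ = 2.01 × 10⁻¹¹ m = 20.1 pm.

λ = 20.1 pm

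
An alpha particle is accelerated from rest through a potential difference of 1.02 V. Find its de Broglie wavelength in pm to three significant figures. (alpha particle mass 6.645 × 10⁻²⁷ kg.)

λ = 10.1 pm

KE = 2eV = 2 × 1.602 × 10⁻¹⁹ × 1.020 = 3.268 × 10⁻¹⁹ J.
p = √(2mKE) = √(2 × 6.645 × 10⁻²⁷ × 3.268 × 10⁻¹⁹) = 6.590 × 10⁻²³ kg·m/s.
λ = h/p = 6.626 × 10⁻³⁴ / 6.590 × 10⁻²³ = 1.01 × 10⁻¹¹ m = 10.1 pm.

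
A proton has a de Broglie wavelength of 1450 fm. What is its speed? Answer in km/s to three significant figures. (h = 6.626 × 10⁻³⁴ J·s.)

v = 273 km/s

p = h/λ = 6.626 × 10⁻³⁴ / 1.450 × 10⁻¹² = 4.570 × 10⁻²² kg·m/s.
v = p/m = 4.570 × 10⁻²² / 1.673 × 10⁻²⁷ = 2.73 × 10⁵ m/s = 273 km/s.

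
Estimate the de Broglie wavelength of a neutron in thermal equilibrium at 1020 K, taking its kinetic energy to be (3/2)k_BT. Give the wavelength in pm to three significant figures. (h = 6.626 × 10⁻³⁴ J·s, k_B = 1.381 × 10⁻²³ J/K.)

λ = 78.8 pm

KE = (3/2)k_BT = 1.5 × 1.381 × 10⁻²³ × 1020 = 2.113 × 10⁻²⁰ J.
p = √(2mKE) = √(2 × 1.675 × 10⁻²⁷ × 2.113 × 10⁻²⁰) = 8.413 × 10⁻²⁴ kg·m/s.
λ = h/p = 7.88 × 10⁻¹¹ m = 78.8 pm.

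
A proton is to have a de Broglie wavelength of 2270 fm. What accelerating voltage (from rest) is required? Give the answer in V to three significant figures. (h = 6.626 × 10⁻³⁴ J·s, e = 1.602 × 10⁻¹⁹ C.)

V = 159 V

p = h/λ = 6.626 × 10⁻³⁴ / 2.270 × 10⁻¹² = 2.919 × 10⁻²² kg·m/s.
KE = p²/(2m) = 2.546 × 10⁻¹⁷ J.
V = KE/e = 2.546 × 10⁻¹⁷ / (1.602 × 10⁻¹⁹) = 159 V.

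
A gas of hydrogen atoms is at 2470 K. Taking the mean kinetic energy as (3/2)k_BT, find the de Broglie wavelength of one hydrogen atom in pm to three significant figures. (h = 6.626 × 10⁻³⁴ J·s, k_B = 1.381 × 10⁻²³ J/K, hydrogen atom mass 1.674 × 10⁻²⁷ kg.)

KE = (3/2)k_BT = 1.5 × 1.381 × 10⁻²³ × 2470 = 5.117 × 10⁻²⁰ J.
p = √(2mKE) = √(2 × 1.674 × 10⁻²⁷ × 5.117 × 10⁻²⁰) = 1.309 × 10⁻²³ kg·m/s.
λ = h/p = 5.06 × 10⁻¹¹ m = 50.6 pm.

λ = 50.6 pm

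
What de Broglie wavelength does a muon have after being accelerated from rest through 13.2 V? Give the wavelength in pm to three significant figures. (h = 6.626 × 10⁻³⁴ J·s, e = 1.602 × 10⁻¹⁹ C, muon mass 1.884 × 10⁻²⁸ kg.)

λ = 23.5 pm

KE = eV = 1.602 × 10⁻¹⁹ × 13.20 = 2.115 × 10⁻¹⁸ J.
p = √(2mKE) = √(2 × 1.884 × 10⁻²⁸ × 2.115 × 10⁻¹⁸) = 2.823 × 10⁻²³ kg·m/s.
λ = h/p = 6.626 × 10⁻³⁴ / 2.823 × 10⁻²³ = 2.35 × 10⁻¹¹ m = 23.5 pm.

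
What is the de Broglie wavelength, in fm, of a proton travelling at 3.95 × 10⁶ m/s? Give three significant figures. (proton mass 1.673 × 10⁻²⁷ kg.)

λ = 100 fm

p = mv = 1.673 × 10⁻²⁷ × 3.95 × 10⁶ = 6.608 × 10⁻²¹ kg·m/s.
λ = h/p = 6.626 × 10⁻³⁴ / 6.608 × 10⁻²¹ = 1.00 × 10⁻¹³ m = 100 fm.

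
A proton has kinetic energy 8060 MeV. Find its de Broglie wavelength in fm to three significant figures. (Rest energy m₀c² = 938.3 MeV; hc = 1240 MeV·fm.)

λ = 0.139 fm

Total energy E = KE + m₀c² = 8060 + 938.3 = 8998.3 MeV.
(pc)² = E² − (m₀c²)² = (8998.3)² − (938.3)² = 8.009 × 10⁷ MeV², so pc = 8949 MeV.
λ = hc/(pc) = 1240 MeV·fm / 8949 MeV = 0.139 fm.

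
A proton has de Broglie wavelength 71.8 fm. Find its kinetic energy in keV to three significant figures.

p = h/λ = 6.626 × 10⁻³⁴ / 7.180 × 10⁻¹⁴ = 9.228 × 10⁻²¹ kg·m/s.
KE = p²/(2m) = (9.228 × 10⁻²¹)² / (2 × 1.673 × 10⁻²⁷) = 2.545 × 10⁻¹⁴ J = 159 keV.

KE = 159 keV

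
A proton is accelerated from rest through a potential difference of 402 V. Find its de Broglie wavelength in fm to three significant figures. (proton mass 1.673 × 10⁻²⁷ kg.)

λ = 1430 fm

KE = eV = 1.602 × 10⁻¹⁹ × 402.0 = 6.440 × 10⁻¹⁷ J.
p = √(2mKE) = √(2 × 1.673 × 10⁻²⁷ × 6.440 × 10⁻¹⁷) = 4.642 × 10⁻²² kg·m/s.
λ = h/p = 6.626 × 10⁻³⁴ / 4.642 × 10⁻²² = 1.43 × 10⁻¹² m = 1430 fm.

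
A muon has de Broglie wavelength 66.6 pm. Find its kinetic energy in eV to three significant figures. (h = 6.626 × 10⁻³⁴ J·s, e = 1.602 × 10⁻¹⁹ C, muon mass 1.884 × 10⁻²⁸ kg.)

KE = 1.64 eV

p = h/λ = 6.626 × 10⁻³⁴ / 6.660 × 10⁻¹¹ = 9.949 × 10⁻²⁴ kg·m/s.
KE = p²/(2m) = (9.949 × 10⁻²⁴)² / (2 × 1.884 × 10⁻²⁸) = 2.627 × 10⁻¹⁹ J = 1.64 eV.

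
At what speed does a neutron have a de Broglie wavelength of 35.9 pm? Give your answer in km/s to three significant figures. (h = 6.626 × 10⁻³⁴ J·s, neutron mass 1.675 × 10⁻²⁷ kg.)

v = 11.0 km/s

p = h/λ = 6.626 × 10⁻³⁴ / 3.590 × 10⁻¹¹ = 1.846 × 10⁻²³ kg·m/s.
v = p/m = 1.846 × 10⁻²³ / 1.675 × 10⁻²⁷ = 1.10 × 10⁴ m/s = 11.0 km/s.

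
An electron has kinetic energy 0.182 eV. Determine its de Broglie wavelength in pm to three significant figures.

KE = 0.182 eV = 2.916 × 10⁻²⁰ J.
p = √(2mKE) = √(2 × 9.109 × 10⁻³¹ × 2.916 × 10⁻²⁰) = 2.305 × 10⁻²⁵ kg·m/s.
λ = h/p = 6.626 × 10⁻³⁴ / 2.305 × 10⁻²⁵ = 2.87 × 10⁻⁹ m = 2870 pm.

λ = 2870 pm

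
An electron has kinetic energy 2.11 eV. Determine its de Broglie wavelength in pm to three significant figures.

λ = 844 pm

KE = 2.11 eV = 3.380 × 10⁻¹⁹ J.
p = √(2mKE) = √(2 × 9.109 × 10⁻³¹ × 3.380 × 10⁻¹⁹) = 7.847 × 10⁻²⁵ kg·m/s.
λ = h/p = 6.626 × 10⁻³⁴ / 7.847 × 10⁻²⁵ = 8.44 × 10⁻¹⁰ m = 844 pm.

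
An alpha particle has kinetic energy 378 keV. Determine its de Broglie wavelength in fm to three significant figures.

λ = 23.4 fm

KE = 378 keV = 6.056 × 10⁻¹⁴ J.
p = √(2mKE) = √(2 × 6.645 × 10⁻²⁷ × 6.056 × 10⁻¹⁴) = 2.837 × 10⁻²⁰ kg·m/s.
λ = h/p = 6.626 × 10⁻³⁴ / 2.837 × 10⁻²⁰ = 2.34 × 10⁻¹⁴ m = 23.4 fm.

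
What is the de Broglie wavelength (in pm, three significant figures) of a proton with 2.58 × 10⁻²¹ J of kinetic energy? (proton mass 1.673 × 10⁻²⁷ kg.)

p = √(2mKE) = √(2 × 1.673 × 10⁻²⁷ × 2.580 × 10⁻²¹) = 2.938 × 10⁻²⁴ kg·m/s.
λ = h/p = 6.626 × 10⁻³⁴ / 2.938 × 10⁻²⁴ = 2.26 × 10⁻¹⁰ m = 226 pm.

λ = 226 pm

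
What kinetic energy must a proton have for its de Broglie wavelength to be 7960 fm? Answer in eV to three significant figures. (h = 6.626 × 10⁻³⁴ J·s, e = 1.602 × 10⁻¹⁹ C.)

KE = 12.9 eV

p = h/λ = 6.626 × 10⁻³⁴ / 7.960 × 10⁻¹² = 8.324 × 10⁻²³ kg·m/s.
KE = p²/(2m) = (8.324 × 10⁻²³)² / (2 × 1.673 × 10⁻²⁷) = 2.071 × 10⁻¹⁸ J = 12.9 eV.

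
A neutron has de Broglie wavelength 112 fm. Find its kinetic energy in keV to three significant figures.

p = h/λ = 6.626 × 10⁻³⁴ / 1.120 × 10⁻¹³ = 5.916 × 10⁻²¹ kg·m/s.
KE = p²/(2m) = (5.916 × 10⁻²¹)² / (2 × 1.675 × 10⁻²⁷) = 1.045 × 10⁻¹⁴ J = 65.2 keV.

KE = 65.2 keV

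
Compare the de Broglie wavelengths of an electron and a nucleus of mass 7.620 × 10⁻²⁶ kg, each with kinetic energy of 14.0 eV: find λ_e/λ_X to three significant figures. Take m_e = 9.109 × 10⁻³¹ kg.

At fixed KE, p = √(2mKE) so λ = h/p ∝ 1/√m.
λ_e/λ_X = √(m_X/m_e) = √(7.620 × 10⁻²⁶/9.109 × 10⁻³¹) = √(8.365 × 10⁴) = 289.

λ_e/λ_X = 289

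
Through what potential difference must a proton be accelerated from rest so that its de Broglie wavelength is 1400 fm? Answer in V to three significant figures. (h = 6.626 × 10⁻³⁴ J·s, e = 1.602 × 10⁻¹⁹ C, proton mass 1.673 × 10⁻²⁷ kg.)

V = 418 V

p = h/λ = 6.626 × 10⁻³⁴ / 1.400 × 10⁻¹² = 4.733 × 10⁻²² kg·m/s.
KE = p²/(2m) = 6.695 × 10⁻¹⁷ J.
V = KE/e = 6.695 × 10⁻¹⁷ / (1.602 × 10⁻¹⁹) = 418 V.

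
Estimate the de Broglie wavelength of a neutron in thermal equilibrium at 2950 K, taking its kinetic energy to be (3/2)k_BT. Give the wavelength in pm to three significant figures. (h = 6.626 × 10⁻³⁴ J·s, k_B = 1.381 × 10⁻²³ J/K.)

λ = 46.3 pm

KE = (3/2)k_BT = 1.5 × 1.381 × 10⁻²³ × 2950 = 6.111 × 10⁻²⁰ J.
p = √(2mKE) = √(2 × 1.675 × 10⁻²⁷ × 6.111 × 10⁻²⁰) = 1.431 × 10⁻²³ kg·m/s.
λ = h/p = 4.63 × 10⁻¹¹ m = 46.3 pm.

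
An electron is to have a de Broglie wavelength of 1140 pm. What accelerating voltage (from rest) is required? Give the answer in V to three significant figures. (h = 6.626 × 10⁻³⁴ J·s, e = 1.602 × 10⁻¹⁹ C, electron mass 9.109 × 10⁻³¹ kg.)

p = h/λ = 6.626 × 10⁻³⁴ / 1.140 × 10⁻⁹ = 5.812 × 10⁻²⁵ kg·m/s.
KE = p²/(2m) = 1.854 × 10⁻¹⁹ J.
V = KE/e = 1.854 × 10⁻¹⁹ / (1.602 × 10⁻¹⁹) = 1.16 V.

V = 1.16 V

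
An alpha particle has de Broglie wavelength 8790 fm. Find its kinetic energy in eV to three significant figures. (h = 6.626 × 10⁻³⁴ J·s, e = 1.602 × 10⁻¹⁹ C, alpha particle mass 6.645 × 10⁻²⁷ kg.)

KE = 2.67 eV

p = h/λ = 6.626 × 10⁻³⁴ / 8.790 × 10⁻¹² = 7.538 × 10⁻²³ kg·m/s.
KE = p²/(2m) = (7.538 × 10⁻²³)² / (2 × 6.645 × 10⁻²⁷) = 4.276 × 10⁻¹⁹ J = 2.67 eV.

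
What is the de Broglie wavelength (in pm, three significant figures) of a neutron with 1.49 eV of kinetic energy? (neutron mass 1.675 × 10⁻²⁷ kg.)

KE = 1.49 eV = 2.387 × 10⁻¹⁹ J.
p = √(2mKE) = √(2 × 1.675 × 10⁻²⁷ × 2.387 × 10⁻¹⁹) = 2.828 × 10⁻²³ kg·m/s.
λ = h/p = 6.626 × 10⁻³⁴ / 2.828 × 10⁻²³ = 2.34 × 10⁻¹¹ m = 23.4 pm.

λ = 23.4 pm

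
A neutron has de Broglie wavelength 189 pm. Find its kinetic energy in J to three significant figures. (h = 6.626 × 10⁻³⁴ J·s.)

p = h/λ = 6.626 × 10⁻³⁴ / 1.890 × 10⁻¹⁰ = 3.506 × 10⁻²⁴ kg·m/s.
KE = p²/(2m) = (3.506 × 10⁻²⁴)² / (2 × 1.675 × 10⁻²⁷) = 3.669 × 10⁻²¹ J = 3.67 × 10⁻²¹ J.

KE = 3.67 × 10⁻²¹ J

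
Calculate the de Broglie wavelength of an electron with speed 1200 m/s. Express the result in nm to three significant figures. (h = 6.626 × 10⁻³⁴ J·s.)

p = mv = 9.109 × 10⁻³¹ × 1200 = 1.093 × 10⁻²⁷ kg·m/s.
λ = h/p = 6.626 × 10⁻³⁴ / 1.093 × 10⁻²⁷ = 6.06 × 10⁻⁷ m = 606 nm.

λ = 606 nm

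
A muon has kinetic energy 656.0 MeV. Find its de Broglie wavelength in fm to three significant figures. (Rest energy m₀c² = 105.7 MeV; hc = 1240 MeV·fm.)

λ = 1.64 fm

Total energy E = KE + m₀c² = 656.0 + 105.7 = 761.7 MeV.
(pc)² = E² − (m₀c²)² = (761.7)² − (105.7)² = 5.690 × 10⁵ MeV², so pc = 754.3 MeV.
λ = hc/(pc) = 1240 MeV·fm / 754.3 MeV = 1.64 fm.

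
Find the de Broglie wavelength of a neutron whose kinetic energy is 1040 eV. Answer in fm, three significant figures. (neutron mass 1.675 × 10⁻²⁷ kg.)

KE = 1040 eV = 1.666 × 10⁻¹⁶ J.
p = √(2mKE) = √(2 × 1.675 × 10⁻²⁷ × 1.666 × 10⁻¹⁶) = 7.471 × 10⁻²² kg·m/s.
λ = h/p = 6.626 × 10⁻³⁴ / 7.471 × 10⁻²² = 8.87 × 10⁻¹³ m = 887 fm.

λ = 887 fm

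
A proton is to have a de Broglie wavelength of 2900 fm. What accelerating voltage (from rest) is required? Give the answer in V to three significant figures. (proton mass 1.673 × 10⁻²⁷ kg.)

V = 97.4 V

p = h/λ = 6.626 × 10⁻³⁴ / 2.900 × 10⁻¹² = 2.285 × 10⁻²² kg·m/s.
KE = p²/(2m) = 1.560 × 10⁻¹⁷ J.
V = KE/e = 1.560 × 10⁻¹⁷ / (1.602 × 10⁻¹⁹) = 97.4 V.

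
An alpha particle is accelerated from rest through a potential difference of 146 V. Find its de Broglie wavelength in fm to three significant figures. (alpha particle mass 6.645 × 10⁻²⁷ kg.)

λ = 840 fm

KE = 2eV = 2 × 1.602 × 10⁻¹⁹ × 146.0 = 4.678 × 10⁻¹⁷ J.
p = √(2mKE) = √(2 × 6.645 × 10⁻²⁷ × 4.678 × 10⁻¹⁷) = 7.885 × 10⁻²² kg·m/s.
λ = h/p = 6.626 × 10⁻³⁴ / 7.885 × 10⁻²² = 8.40 × 10⁻¹³ m = 840 fm.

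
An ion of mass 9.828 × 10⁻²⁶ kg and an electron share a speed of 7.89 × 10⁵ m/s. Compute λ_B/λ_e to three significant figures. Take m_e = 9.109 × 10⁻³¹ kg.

λ_B/λ_e = 9.27 × 10⁻⁶

At fixed v, p = mv so λ = h/(mv) ∝ 1/m.
λ_B/λ_e = m_e/m_B = 9.109 × 10⁻³¹/9.828 × 10⁻²⁶ = 9.27 × 10⁻⁶.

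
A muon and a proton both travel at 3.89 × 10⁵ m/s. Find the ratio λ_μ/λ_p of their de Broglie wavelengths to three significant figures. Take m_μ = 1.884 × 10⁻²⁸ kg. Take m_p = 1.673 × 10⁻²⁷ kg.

At fixed v, p = mv so λ = h/(mv) ∝ 1/m.
λ_μ/λ_p = m_p/m_μ = 1.673 × 10⁻²⁷/1.884 × 10⁻²⁸ = 8.88.

λ_μ/λ_p = 8.88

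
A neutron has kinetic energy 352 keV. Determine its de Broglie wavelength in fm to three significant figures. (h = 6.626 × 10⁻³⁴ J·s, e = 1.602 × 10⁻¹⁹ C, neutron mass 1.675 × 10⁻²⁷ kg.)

KE = 352 keV = 5.639 × 10⁻¹⁴ J.
p = √(2mKE) = √(2 × 1.675 × 10⁻²⁷ × 5.639 × 10⁻¹⁴) = 1.374 × 10⁻²⁰ kg·m/s.
λ = h/p = 6.626 × 10⁻³⁴ / 1.374 × 10⁻²⁰ = 4.82 × 10⁻¹⁴ m = 48.2 fm.

λ = 48.2 fm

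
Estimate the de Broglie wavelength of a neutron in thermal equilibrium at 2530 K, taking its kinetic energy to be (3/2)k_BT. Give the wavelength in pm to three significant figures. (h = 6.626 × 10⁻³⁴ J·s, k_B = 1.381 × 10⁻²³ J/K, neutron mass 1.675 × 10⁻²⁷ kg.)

λ = 50.0 pm

KE = (3/2)k_BT = 1.5 × 1.381 × 10⁻²³ × 2530 = 5.241 × 10⁻²⁰ J.
p = √(2mKE) = √(2 × 1.675 × 10⁻²⁷ × 5.241 × 10⁻²⁰) = 1.325 × 10⁻²³ kg·m/s.
λ = h/p = 5.00 × 10⁻¹¹ m = 50.0 pm.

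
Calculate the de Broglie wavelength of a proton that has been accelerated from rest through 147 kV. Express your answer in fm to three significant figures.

λ = 74.6 fm

KE = eV = 1.602 × 10⁻¹⁹ × 1.470 × 10⁵ = 2.355 × 10⁻¹⁴ J.
p = √(2mKE) = √(2 × 1.673 × 10⁻²⁷ × 2.355 × 10⁻¹⁴) = 8.877 × 10⁻²¹ kg·m/s.
λ = h/p = 6.626 × 10⁻³⁴ / 8.877 × 10⁻²¹ = 7.46 × 10⁻¹⁴ m = 74.6 fm.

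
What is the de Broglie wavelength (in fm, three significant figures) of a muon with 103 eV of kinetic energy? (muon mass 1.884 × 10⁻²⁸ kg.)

λ = 8400 fm

KE = 103 eV = 1.650 × 10⁻¹⁷ J.
p = √(2mKE) = √(2 × 1.884 × 10⁻²⁸ × 1.650 × 10⁻¹⁷) = 7.885 × 10⁻²³ kg·m/s.
λ = h/p = 6.626 × 10⁻³⁴ / 7.885 × 10⁻²³ = 8.40 × 10⁻¹² m = 8400 fm.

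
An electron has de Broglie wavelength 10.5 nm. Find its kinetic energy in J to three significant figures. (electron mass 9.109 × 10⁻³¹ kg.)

KE = 2.19 × 10⁻²¹ J

p = h/λ = 6.626 × 10⁻³⁴ / 1.050 × 10⁻⁸ = 6.310 × 10⁻²⁶ kg·m/s.
KE = p²/(2m) = (6.310 × 10⁻²⁶)² / (2 × 9.109 × 10⁻³¹) = 2.186 × 10⁻²¹ J = 2.19 × 10⁻²¹ J.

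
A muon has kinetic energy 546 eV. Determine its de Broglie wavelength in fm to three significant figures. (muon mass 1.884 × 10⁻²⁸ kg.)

KE = 546 eV = 8.747 × 10⁻¹⁷ J.
p = √(2mKE) = √(2 × 1.884 × 10⁻²⁸ × 8.747 × 10⁻¹⁷) = 1.815 × 10⁻²² kg·m/s.
λ = h/p = 6.626 × 10⁻³⁴ / 1.815 × 10⁻²² = 3.65 × 10⁻¹² m = 3650 fm.

λ = 3650 fm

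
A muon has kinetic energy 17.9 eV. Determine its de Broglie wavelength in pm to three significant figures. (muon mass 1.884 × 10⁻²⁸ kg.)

KE = 17.9 eV = 2.868 × 10⁻¹⁸ J.
p = √(2mKE) = √(2 × 1.884 × 10⁻²⁸ × 2.868 × 10⁻¹⁸) = 3.287 × 10⁻²³ kg·m/s.
λ = h/p = 6.626 × 10⁻³⁴ / 3.287 × 10⁻²³ = 2.02 × 10⁻¹¹ m = 20.2 pm.

λ = 20.2 pm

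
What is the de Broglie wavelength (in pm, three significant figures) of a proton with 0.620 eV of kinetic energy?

λ = 36.3 pm

KE = 0.620 eV = 9.932 × 10⁻²⁰ J.
p = √(2mKE) = √(2 × 1.673 × 10⁻²⁷ × 9.932 × 10⁻²⁰) = 1.823 × 10⁻²³ kg·m/s.
λ = h/p = 6.626 × 10⁻³⁴ / 1.823 × 10⁻²³ = 3.63 × 10⁻¹¹ m = 36.3 pm.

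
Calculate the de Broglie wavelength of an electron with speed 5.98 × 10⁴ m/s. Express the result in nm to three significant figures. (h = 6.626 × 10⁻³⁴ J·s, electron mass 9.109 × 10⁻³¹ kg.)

λ = 12.2 nm

p = mv = 9.109 × 10⁻³¹ × 5.98 × 10⁴ = 5.447 × 10⁻²⁶ kg·m/s.
λ = h/p = 6.626 × 10⁻³⁴ / 5.447 × 10⁻²⁶ = 1.22 × 10⁻⁸ m = 12.2 nm.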